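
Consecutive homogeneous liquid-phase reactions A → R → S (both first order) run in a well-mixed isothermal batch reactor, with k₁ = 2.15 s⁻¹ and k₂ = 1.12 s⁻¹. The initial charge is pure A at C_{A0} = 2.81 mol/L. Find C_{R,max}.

1.38 mol/L

Evaluating C_R at t_opt = ln(k₂/k₁)/(k₂−k₁) gives C_{R,max}/C_{A0} = (k₁/k₂)^[k₂/(k₂−k₁)].
= (2.15/1.12)^(1.12/(1.12−2.15)) = (1.920)^(-1.087) = 0.4921.
C_{R,max} = 0.4921×2.81 = 1.38 mol/L.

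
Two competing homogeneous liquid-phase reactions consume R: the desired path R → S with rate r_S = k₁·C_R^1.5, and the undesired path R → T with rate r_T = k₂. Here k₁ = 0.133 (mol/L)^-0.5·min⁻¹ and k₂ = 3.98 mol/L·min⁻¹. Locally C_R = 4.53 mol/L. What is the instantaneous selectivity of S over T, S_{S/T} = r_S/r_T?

S_{S/T} = r_S/r_T = (k₁·C_R^1.5)/(k₂) = (k₁/k₂)·C_R^1.5.
= (0.133×4.530^1.5) / (3.98) = 1.282/3.980 = 0.322.
Since the desired path is higher order in R, keeping C_R high (PFR or concentrated feed) favours S.

0.322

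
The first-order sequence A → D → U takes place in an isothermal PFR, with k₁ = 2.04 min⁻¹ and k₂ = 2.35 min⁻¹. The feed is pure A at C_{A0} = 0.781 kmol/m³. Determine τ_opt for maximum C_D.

0.456 min

The intermediate peaks when r₁ = r₂, i.e. k₁e^(−k₁τ) = k₂e^(−k₂τ), giving τ_opt = ln(k₂/k₁)/(k₂−k₁).
= ln(2.35/2.04)/(2.35−2.04) = ln(1.152)/0.3100 = 0.1415/0.3100 = 0.456 min.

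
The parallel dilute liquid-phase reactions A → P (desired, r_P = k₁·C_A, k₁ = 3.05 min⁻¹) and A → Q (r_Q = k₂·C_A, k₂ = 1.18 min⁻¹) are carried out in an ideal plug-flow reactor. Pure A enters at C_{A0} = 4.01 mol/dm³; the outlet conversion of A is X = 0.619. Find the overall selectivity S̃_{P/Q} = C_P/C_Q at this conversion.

C_A = C_{A0}(1−X) = 1.528 mol/dm³.
Both paths are first order in A, so the instantaneous fraction to P is constant: dC_P/d(−C_A) = k₁/(k₁+k₂) = 0.7210.
C_P = 0.7210·(C_{A0}−C_A) = 0.7210×2.482 = 1.79 mol/dm³.
C_Q = (C_{A0}−C_A)−C_P = 0.6924 mol/dm³; S̃_{P/Q} = 1.790/0.6924 = 2.58.

2.58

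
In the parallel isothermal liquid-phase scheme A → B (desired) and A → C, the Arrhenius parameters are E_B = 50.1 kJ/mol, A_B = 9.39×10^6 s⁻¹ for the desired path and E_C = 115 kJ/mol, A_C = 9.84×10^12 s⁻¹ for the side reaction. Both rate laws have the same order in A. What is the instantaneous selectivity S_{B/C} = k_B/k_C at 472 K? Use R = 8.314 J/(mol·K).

With equal orders, S_{B/C} = k_B/k_C = (A_B/A_C)·exp[(E_C−E_B)/(RT)].
(E_C−E_B)/(RT) = (115−50.1)×10³/(8.314×472) = 64900/3924 = 16.54.
k_B/k_C = (9.39×10^6/9.84×10^12)·exp(16.54) = 9.543×10^-7 × 1.522×10^7 = 14.5.

14.5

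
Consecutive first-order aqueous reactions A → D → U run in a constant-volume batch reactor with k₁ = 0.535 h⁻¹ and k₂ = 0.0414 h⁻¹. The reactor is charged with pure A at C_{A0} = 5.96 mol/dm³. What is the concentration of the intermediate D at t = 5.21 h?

For first-order series with pure A initially, C_D(t) = k₁C_{A0}/(k₂−k₁)·(e^(−k₁t) − e^(−k₂t)).
e^(−k₁t) = e^(−0.535×5.21) = e^(−2.787) = 0.06158; e^(−k₂t) = e^(−0.2157) = 0.8060.
C_D = 0.535×5.96/(0.0414−0.535) × (0.06158−0.8060) = (-6.460)×(-0.7444) = 4.809 mol/dm³.

4.81 mol/dm³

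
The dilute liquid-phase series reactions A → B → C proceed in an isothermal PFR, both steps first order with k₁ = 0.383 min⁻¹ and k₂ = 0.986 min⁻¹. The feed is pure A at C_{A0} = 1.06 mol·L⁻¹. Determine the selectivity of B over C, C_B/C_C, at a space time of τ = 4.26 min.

Solving the coupled first-order balances gives C_B(τ) = [k₁/(k₂−k₁)]·C_{A0}·(e^(−k₁τ) − e^(−k₂τ)).
e^(−k₁τ) = e^(−0.383×4.26) = e^(−1.632) = 0.1956; e^(−k₂τ) = e^(−4.200) = 0.01499.
C_B = 0.383×1.06/(0.986−0.383) × (0.1956−0.01499) = 0.6733×0.1806 = 0.1216 mol·L⁻¹.
C_A = C_{A0}e^(−k₁τ) = 0.2074 mol·L⁻¹, so C_C = C_{A0}−C_A−C_B = 0.7310 mol·L⁻¹; C_B/C_C = 0.166.

0.166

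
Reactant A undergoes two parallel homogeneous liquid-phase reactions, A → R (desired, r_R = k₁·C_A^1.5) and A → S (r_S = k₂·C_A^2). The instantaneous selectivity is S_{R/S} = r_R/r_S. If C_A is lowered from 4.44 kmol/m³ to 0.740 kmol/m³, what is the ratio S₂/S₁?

2.45

S_{R/S} = (k₁/k₂)·C_A^-0.5, so S₂/S₁ = (C_{A,2}/C_{A,1})^-0.5.
= (0.740/4.44)^(-0.5) = (0.1667)^(-0.5) = 2.45.
Selectivity toward R rises as C_A falls — low-concentration operation is favoured.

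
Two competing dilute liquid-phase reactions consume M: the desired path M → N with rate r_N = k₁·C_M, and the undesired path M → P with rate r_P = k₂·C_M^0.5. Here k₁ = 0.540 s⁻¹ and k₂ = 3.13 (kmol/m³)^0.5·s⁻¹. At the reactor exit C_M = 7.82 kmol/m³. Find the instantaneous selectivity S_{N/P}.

0.482

S_{N/P} = r_N/r_P = (k₁·C_M)/(k₂·C_M^0.5) = (k₁/k₂)·C_M^0.5.
= (0.540×7.820) / (3.13×7.820^0.5) = 4.223/8.753 = 0.482.
Since the desired path is higher order in M, keeping C_M high (PFR or concentrated feed) favours N.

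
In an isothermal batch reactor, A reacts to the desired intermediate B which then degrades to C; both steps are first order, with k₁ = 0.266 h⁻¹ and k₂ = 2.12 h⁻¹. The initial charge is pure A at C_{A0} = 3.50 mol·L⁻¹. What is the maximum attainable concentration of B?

0.326 mol·L⁻¹

At the optimum, C_{B,max}/C_{A0} = (k₁/k₂)^[k₂/(k₂−k₁)].
= (0.266/2.12)^(2.12/(2.12−0.266)) = (0.1255)^(1.143) = 0.09316.
C_{B,max} = 0.09316×3.50 = 0.326 mol·L⁻¹.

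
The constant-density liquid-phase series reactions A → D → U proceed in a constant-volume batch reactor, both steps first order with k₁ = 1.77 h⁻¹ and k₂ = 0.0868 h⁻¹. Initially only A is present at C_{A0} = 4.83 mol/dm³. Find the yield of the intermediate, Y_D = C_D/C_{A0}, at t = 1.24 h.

For first-order series with pure A initially, C_D(t) = k₁C_{A0}/(k₂−k₁)·(e^(−k₁t) − e^(−k₂t)).
e^(−k₁t) = e^(−1.77×1.24) = e^(−2.195) = 0.1114; e^(−k₂t) = e^(−0.1076) = 0.8980.
C_D = 1.77×4.83/(0.0868−1.77) × (0.1114−0.8980) = (-5.079)×(-0.7866) = 3.995 mol/dm³.
Y_D = C_D/C_{A0} = 3.995/4.83 = 0.827.

0.827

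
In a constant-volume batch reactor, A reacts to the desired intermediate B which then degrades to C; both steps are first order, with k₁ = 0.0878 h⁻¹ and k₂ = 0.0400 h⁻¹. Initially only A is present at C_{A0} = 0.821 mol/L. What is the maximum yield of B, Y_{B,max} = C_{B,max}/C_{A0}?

0.518

Evaluating C_B at t_opt = ln(k₂/k₁)/(k₂−k₁) gives C_{B,max}/C_{A0} = (k₁/k₂)^[k₂/(k₂−k₁)].
= (0.0878/0.0400)^(0.0400/(0.0400−0.0878)) = (2.195)^(-0.8368) = 0.5179.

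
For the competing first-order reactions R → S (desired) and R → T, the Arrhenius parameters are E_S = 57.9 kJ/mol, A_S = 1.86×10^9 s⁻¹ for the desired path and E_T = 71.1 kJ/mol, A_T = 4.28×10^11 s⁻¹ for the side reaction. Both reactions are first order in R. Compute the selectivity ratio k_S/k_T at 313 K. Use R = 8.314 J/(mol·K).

With equal orders, S_{S/T} = k_S/k_T = (A_S/A_T)·exp[(E_T−E_S)/(RT)].
(E_T−E_S)/(RT) = (71.1−57.9)×10³/(8.314×313) = 13200/2602 = 5.072.
k_S/k_T = (1.86×10^9/4.28×10^11)·exp(5.072) = 0.004346 × 159.6 = 0.693.

0.693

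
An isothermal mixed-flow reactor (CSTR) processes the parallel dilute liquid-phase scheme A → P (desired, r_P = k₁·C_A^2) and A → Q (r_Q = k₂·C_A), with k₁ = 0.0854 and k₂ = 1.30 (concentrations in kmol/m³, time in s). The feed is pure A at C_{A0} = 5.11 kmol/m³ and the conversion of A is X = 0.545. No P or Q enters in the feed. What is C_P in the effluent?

0.369 kmol/m³

Exit C_A = C_{A0}(1−X) = 5.11×0.455 = 2.325 kmol/m³.
A CSTR operates uniformly at the exit composition, giving r_P = 0.4617 and r_Q = 3.023 (each k·C_A^n at C_A = 2.325).
Fraction of consumed A going to P: r_P/(r_P+r_Q) = 0.1325.
C_P = 0.1325·C_{A0}·X = 0.1325×5.11×0.545 = 0.369 kmol/m³.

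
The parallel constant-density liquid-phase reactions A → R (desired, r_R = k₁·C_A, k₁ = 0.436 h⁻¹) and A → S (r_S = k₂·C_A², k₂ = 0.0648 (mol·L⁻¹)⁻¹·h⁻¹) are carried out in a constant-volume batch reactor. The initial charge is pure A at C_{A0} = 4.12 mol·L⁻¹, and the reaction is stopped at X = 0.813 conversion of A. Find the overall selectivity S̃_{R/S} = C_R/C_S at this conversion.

C_A = C_{A0}(1−X) = 0.7704 mol·L⁻¹.
Along a PFR/batch, dC_R/dC_A = −r_R/(r_R+r_S) = −k₁/(k₁+k₂·C_A).
Integrating from C_{A0} to C_A: C_R = (0.436/0.0648)·ln[(0.436+0.0648·4.12)/(0.436+0.0648·0.770)] = 6.728·ln(0.7030/0.4859) = 2.485 mol·L⁻¹.
C_S = (C_{A0}−C_A)−C_R = 0.8650 mol·L⁻¹; S̃_{R/S} = 2.485/0.8650 = 2.87.

2.87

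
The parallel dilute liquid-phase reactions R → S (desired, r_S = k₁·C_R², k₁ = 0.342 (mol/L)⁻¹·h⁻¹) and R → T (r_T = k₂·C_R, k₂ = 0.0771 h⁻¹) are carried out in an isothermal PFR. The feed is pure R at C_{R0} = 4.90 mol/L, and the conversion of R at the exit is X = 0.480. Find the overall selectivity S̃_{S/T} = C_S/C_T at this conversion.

16.0

C_R = C_{R0}(1−X) = 2.548 mol/L.
Along a PFR/batch, dC_T/dC_R = −r_T/(r_S+r_T) = −k₂/(k₂+k₁·C_R).
Integrating from C_{R0} to C_R: C_T = (0.0771/0.342)·ln[(0.0771+0.342·4.90)/(0.0771+0.342·2.55)] = 0.2254·ln(1.753/0.9485) = 0.1384 mol/L.
Then C_S = (C_{R0}−C_R) − C_T = 2.352 − 0.1384 = 2.214 mol/L.
S̃_{S/T} = C_S/C_T = 2.214/0.1384 = 16.0.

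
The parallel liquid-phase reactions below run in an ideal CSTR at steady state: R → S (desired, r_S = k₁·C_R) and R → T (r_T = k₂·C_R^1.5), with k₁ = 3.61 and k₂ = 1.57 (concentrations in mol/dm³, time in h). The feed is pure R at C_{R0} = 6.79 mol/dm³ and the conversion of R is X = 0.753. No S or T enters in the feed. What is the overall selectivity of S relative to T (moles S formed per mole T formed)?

1.78

Exit C_R = C_{R0}(1−X) = 6.79×0.247 = 1.677 mol/dm³.
Rates in a CSTR are evaluated at the outlet concentration: r_S = 3.61×1.677 = 6.054, r_T = 1.57×1.677^1.5 = 3.410.
Overall selectivity = C_S/C_T = r_Sτ/(r_Tτ) = r_S/r_T = 1.78.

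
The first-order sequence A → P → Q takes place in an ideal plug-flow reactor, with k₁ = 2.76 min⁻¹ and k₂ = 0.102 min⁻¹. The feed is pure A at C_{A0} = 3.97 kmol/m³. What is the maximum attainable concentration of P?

3.50 kmol/m³

Evaluating C_P at τ_opt = ln(k₂/k₁)/(k₂−k₁) gives C_{P,max}/C_{A0} = (k₁/k₂)^[k₂/(k₂−k₁)].
= (2.76/0.102)^(0.102/(0.102−2.76)) = (27.06)^(-0.03837) = 0.8811.
C_{P,max} = 0.8811×3.97 = 3.50 kmol/m³.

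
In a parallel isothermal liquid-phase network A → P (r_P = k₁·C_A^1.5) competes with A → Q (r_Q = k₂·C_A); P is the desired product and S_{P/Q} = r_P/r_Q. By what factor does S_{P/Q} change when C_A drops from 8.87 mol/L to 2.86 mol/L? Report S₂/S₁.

S_{P/Q} = (k₁/k₂)·C_A^0.5, so S₂/S₁ = (C_{A,2}/C_{A,1})^0.5.
= (2.86/8.87)^0.5 = (0.3224)^0.5 = 0.568.
Selectivity toward P falls as C_A falls — high-concentration operation is favoured.

0.568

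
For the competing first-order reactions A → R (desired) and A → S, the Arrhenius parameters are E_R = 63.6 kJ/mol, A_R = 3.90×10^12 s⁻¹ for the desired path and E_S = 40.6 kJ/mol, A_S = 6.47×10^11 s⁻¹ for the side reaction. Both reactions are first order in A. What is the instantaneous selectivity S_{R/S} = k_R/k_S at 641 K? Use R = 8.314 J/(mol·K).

Since both paths have the same order in A, the concentration cancels and S_{R/S} = k_R/k_S = (A_R/A_S)·exp[(E_S−E_R)/(RT)].
(E_S−E_R)/(RT) = (40.6−63.6)×10³/(8.314×641) = -23000/5329 = -4.316.
k_R/k_S = (3.90×10^12/6.47×10^11)·exp(-4.316) = 6.028 × 0.01336 = 0.0805.
Since E_R > E_S, raising the temperature improves selectivity toward R.

0.0805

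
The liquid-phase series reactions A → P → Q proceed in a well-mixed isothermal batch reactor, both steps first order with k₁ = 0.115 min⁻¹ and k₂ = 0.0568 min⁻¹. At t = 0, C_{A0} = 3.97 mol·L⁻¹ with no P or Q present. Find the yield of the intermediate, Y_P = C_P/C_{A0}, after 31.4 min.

0.279

Solving the coupled first-order balances gives C_P(t) = [k₁/(k₂−k₁)]·C_{A0}·(e^(−k₁t) − e^(−k₂t)).
e^(−k₁t) = e^(−0.115×31.4) = e^(−3.611) = 0.02702; e^(−k₂t) = e^(−1.784) = 0.1680.
C_P = 0.115×3.97/(0.0568−0.115) × (0.02702−0.1680) = (-7.845)×(-0.1410) = 1.106 mol·L⁻¹.
Y_P = C_P/C_{A0} = 1.106/3.97 = 0.279.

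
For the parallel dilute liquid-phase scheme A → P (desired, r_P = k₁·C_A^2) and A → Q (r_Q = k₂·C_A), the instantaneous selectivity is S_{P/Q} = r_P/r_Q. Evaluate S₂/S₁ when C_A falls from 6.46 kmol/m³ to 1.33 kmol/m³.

S_{P/Q} = (k₁/k₂)·C_A, so S₂/S₁ = (C_{A,2}/C_{A,1}).
= 1.33/6.46 = 0.206.

0.206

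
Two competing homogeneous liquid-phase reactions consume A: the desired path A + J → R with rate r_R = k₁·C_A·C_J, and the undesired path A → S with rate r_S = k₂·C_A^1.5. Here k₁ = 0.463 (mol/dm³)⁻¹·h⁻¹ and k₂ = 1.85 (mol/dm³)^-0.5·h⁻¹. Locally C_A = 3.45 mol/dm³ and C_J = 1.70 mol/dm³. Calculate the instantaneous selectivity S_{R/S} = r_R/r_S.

S_{R/S} = r_R/r_S = (k₁·C_A·C_J)/(k₂·C_A^1.5) = (k₁/k₂)·C_A^-0.5·C_J.
= (0.463×3.450×1.700) / (1.85×3.450^1.5) = 2.715/11.85 = 0.229.
The undesired path is higher order in A, so low C_A (CSTR or dilute feed) favours R.

0.229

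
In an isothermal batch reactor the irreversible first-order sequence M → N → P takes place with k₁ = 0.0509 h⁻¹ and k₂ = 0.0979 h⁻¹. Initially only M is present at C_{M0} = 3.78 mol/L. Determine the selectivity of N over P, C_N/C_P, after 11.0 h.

The intermediate concentration in a first-order A→B→C sequence is C_N = k₁C_{M0}(e^(−k₁t) − e^(−k₂t))/(k₂−k₁).
e^(−k₁t) = e^(−0.0509×11.0) = e^(−0.5599) = 0.5713; e^(−k₂t) = e^(−1.077) = 0.3406.
C_N = 0.0509×3.78/(0.0979−0.0509) × (0.5713−0.3406) = 4.094×0.2306 = 0.9441 mol/L.
C_M = C_{M0}e^(−k₁t) = 2.159 mol/L, so C_P = C_{M0}−C_M−C_N = 0.6765 mol/L; C_N/C_P = 1.40.

1.40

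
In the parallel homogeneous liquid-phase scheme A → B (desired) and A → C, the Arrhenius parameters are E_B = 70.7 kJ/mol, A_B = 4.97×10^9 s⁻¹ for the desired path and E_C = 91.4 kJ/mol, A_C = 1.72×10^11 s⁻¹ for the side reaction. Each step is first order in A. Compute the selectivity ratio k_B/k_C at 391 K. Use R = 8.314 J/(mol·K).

16.8

Since both paths have the same order in A, the concentration cancels and S_{B/C} = k_B/k_C = (A_B/A_C)·exp[(E_C−E_B)/(RT)].
(E_C−E_B)/(RT) = (91.4−70.7)×10³/(8.314×391) = 20700/3251 = 6.368.
k_B/k_C = (4.97×10^9/1.72×10^11)·exp(6.368) = 0.02890 × 582.7 = 16.8.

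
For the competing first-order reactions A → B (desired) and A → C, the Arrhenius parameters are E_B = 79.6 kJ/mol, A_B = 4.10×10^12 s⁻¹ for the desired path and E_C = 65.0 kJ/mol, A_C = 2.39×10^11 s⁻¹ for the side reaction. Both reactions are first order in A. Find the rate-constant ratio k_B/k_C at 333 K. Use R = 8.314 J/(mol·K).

0.0879

k_B/k_C = (A_B/A_C)·exp[−(E_B−E_C)/(RT)] = (A_B/A_C)·exp[(E_C−E_B)/(RT)].
(E_C−E_B)/(RT) = (65.0−79.6)×10³/(8.314×333) = -14600/2769 = -5.273.
k_B/k_C = (4.10×10^12/2.39×10^11)·exp(-5.273) = 17.15 × 0.005126 = 0.0879.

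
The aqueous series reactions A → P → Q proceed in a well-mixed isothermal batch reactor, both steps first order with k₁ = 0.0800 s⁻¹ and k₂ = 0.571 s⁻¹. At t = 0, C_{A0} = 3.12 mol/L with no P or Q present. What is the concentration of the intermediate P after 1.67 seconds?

For first-order series with pure A initially, C_P(t) = k₁C_{A0}/(k₂−k₁)·(e^(−k₁t) − e^(−k₂t)).
e^(−k₁t) = e^(−0.0800×1.67) = e^(−0.1336) = 0.8749; e^(−k₂t) = e^(−0.9536) = 0.3854.
C_P = 0.0800×3.12/(0.571−0.0800) × (0.8749−0.3854) = 0.5084×0.4896 = 0.2489 mol/L.

0.249 mol/L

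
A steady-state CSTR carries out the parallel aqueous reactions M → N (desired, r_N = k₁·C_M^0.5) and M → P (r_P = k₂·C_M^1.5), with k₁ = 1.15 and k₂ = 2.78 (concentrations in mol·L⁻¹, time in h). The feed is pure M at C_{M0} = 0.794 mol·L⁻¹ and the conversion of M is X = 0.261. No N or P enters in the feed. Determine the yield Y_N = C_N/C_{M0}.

0.108

Exit C_M = C_{M0}(1−X) = 0.794×0.739 = 0.5868 mol·L⁻¹.
A CSTR operates uniformly at the exit composition, giving r_N = 0.8809 and r_P = 1.250 (each k·C_M^n at C_M = 0.5868).
Fraction of consumed M going to N: r_N/(r_N+r_P) = 0.4135.
C_N = 0.4135·C_{M0}·X = 0.4135×0.794×0.261 = 0.0857 mol·L⁻¹; Y_N = C_N/C_{M0} = 0.108.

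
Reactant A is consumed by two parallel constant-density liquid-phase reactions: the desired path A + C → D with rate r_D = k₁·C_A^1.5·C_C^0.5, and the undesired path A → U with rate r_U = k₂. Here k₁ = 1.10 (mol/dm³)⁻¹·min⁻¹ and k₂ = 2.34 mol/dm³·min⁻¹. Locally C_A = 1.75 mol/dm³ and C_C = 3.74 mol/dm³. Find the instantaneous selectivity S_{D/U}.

2.10

S_{D/U} = r_D/r_U = (k₁·C_A^1.5·C_C^0.5)/(k₂) = (k₁/k₂)·C_A^1.5·C_C^0.5.
= (1.10×1.750^1.5×3.740^0.5) / (2.34) = 4.925/2.340 = 2.10.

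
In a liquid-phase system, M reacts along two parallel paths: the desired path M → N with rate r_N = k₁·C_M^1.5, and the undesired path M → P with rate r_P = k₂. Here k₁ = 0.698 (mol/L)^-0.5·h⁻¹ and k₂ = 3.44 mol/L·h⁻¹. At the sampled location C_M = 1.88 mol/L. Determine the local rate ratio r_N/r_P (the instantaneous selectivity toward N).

0.523

S_{N/P} = r_N/r_P = (k₁·C_M^1.5)/(k₂) = (k₁/k₂)·C_M^1.5.
= (0.698×1.880^1.5) / (3.44) = 1.799/3.440 = 0.523.
Since the desired path is higher order in M, keeping C_M high (PFR or concentrated feed) favours N.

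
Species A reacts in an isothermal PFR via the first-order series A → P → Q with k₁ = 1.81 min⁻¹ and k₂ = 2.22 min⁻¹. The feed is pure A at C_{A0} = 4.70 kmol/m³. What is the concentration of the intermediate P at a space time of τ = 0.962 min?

For first-order series with pure A initially, C_P(τ) = k₁C_{A0}/(k₂−k₁)·(e^(−k₁τ) − e^(−k₂τ)).
e^(−k₁τ) = e^(−1.81×0.962) = e^(−1.741) = 0.1753; e^(−k₂τ) = e^(−2.136) = 0.1182.
C_P = 1.81×4.70/(2.22−1.81) × (0.1753−0.1182) = 20.75×0.05714 = 1.186 kmol/m³.

1.19 kmol/m³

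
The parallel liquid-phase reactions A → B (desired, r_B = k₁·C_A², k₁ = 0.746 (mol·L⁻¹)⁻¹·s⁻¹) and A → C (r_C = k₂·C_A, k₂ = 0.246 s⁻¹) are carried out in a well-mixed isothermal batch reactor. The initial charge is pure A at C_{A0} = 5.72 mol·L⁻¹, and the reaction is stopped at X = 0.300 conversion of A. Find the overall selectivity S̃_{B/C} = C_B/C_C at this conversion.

14.6

C_A = C_{A0}(1−X) = 4.004 mol·L⁻¹.
Along a PFR/batch, dC_C/dC_A = −r_C/(r_B+r_C) = −k₂/(k₂+k₁·C_A).
Integrating from C_{A0} to C_A: C_C = (0.246/0.746)·ln[(0.246+0.746·5.72)/(0.246+0.746·4.00)] = 0.3298·ln(4.513/3.233) = 0.1100 mol·L⁻¹.
Then C_B = (C_{A0}−C_A) − C_C = 1.716 − 0.1100 = 1.606 mol·L⁻¹.
S̃_{B/C} = C_B/C_C = 1.606/0.1100 = 14.6.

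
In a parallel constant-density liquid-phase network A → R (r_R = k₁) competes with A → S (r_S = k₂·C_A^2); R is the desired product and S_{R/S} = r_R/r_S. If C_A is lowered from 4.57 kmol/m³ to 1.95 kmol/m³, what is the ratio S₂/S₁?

S_{R/S} = (k₁/k₂)·C_A^-2, so S₂/S₁ = (C_{A,2}/C_{A,1})^-2.
= (1.95/4.57)^(-2) = (0.4267)^(-2) = 5.49.
Selectivity toward R rises as C_A falls — low-concentration operation is favoured.

5.49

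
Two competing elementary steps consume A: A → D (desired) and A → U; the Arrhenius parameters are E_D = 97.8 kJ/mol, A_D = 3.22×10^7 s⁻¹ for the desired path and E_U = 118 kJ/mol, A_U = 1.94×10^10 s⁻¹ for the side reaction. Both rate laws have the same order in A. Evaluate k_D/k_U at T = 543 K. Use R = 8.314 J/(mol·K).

k_D/k_U = (A_D/A_U)·exp[−(E_D−E_U)/(RT)] = (A_D/A_U)·exp[(E_U−E_D)/(RT)].
(E_U−E_D)/(RT) = (118−97.8)×10³/(8.314×543) = 20200/4515 = 4.474.
k_D/k_U = (3.22×10^7/1.94×10^10)·exp(4.474) = 0.001660 × 87.75 = 0.146.
Since E_D < E_U, lowering the temperature improves selectivity toward D.

0.146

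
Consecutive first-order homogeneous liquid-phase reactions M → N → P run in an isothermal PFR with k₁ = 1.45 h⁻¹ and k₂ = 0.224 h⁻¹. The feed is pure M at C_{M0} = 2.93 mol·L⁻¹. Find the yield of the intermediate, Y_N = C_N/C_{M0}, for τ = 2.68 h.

0.625

The intermediate concentration in a first-order A→B→C sequence is C_N = k₁C_{M0}(e^(−k₁τ) − e^(−k₂τ))/(k₂−k₁).
e^(−k₁τ) = e^(−1.45×2.68) = e^(−3.886) = 0.02053; e^(−k₂τ) = e^(−0.6003) = 0.5486.
C_N = 1.45×2.93/(0.224−1.45) × (0.02053−0.5486) = (-3.465)×(-0.5281) = 1.830 mol·L⁻¹.
Y_N = C_N/C_{M0} = 1.830/2.93 = 0.625.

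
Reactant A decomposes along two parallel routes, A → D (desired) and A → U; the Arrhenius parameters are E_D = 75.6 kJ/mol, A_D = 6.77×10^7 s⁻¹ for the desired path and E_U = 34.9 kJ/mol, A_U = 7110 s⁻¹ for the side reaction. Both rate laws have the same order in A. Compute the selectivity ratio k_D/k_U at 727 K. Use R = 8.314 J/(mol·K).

11.3

With equal orders, S_{D/U} = k_D/k_U = (A_D/A_U)·exp[(E_U−E_D)/(RT)].
(E_U−E_D)/(RT) = (34.9−75.6)×10³/(8.314×727) = -40700/6044 = -6.734.
k_D/k_U = (6.77×10^7/7110)·exp(-6.734) = 9522 × 0.001190 = 11.3.
Since E_D > E_U, raising the temperature improves selectivity toward D.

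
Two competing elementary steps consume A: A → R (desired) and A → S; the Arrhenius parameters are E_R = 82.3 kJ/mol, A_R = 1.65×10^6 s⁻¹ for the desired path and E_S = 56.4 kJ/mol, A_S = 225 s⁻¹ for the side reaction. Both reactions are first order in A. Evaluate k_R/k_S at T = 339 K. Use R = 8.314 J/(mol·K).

Since both paths have the same order in A, the concentration cancels and S_{R/S} = k_R/k_S = (A_R/A_S)·exp[(E_S−E_R)/(RT)].
(E_S−E_R)/(RT) = (56.4−82.3)×10³/(8.314×339) = -25900/2818 = -9.189.
k_R/k_S = (1.65×10^6/225)·exp(-9.189) = 7333 × 1.021×10^-4 = 0.749.

0.749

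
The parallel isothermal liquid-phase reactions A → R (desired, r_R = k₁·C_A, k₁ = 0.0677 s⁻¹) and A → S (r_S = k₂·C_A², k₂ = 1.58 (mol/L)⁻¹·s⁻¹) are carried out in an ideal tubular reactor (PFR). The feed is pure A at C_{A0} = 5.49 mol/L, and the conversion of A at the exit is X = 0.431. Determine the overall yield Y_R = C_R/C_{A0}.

C_A = C_{A0}(1−X) = 3.124 mol/L.
Along a PFR/batch, dC_R/dC_A = −r_R/(r_R+r_S) = −k₁/(k₁+k₂·C_A).
Integrating from C_{A0} to C_A: C_R = (0.0677/1.58)·ln[(0.0677+1.58·5.49)/(0.0677+1.58·3.12)] = 0.04285·ln(8.742/5.003) = 0.02391 mol/L.
Y_R = C_R/C_{A0} = 0.02391/5.49 = 0.00436.

0.00436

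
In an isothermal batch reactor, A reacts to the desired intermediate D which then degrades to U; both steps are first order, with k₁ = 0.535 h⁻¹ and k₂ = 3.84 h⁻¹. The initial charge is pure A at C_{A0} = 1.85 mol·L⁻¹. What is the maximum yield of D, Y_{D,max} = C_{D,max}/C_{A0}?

0.101

At the optimum, C_{D,max}/C_{A0} = (k₁/k₂)^[k₂/(k₂−k₁)].
= (0.535/3.84)^(3.84/(3.84−0.535)) = (0.1393)^(1.162) = 0.1013.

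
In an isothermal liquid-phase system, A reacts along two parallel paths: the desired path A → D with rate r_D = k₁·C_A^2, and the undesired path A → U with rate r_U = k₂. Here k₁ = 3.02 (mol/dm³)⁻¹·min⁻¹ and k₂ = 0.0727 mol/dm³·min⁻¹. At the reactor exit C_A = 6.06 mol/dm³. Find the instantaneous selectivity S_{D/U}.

S_{D/U} = r_D/r_U = (k₁·C_A^2)/(k₂) = (k₁/k₂)·C_A^2.
= (3.02×6.060^2) / (0.0727) = 110.9/0.07270 = 1526.
Since the desired path is higher order in A, keeping C_A high (PFR or concentrated feed) favours D.

1526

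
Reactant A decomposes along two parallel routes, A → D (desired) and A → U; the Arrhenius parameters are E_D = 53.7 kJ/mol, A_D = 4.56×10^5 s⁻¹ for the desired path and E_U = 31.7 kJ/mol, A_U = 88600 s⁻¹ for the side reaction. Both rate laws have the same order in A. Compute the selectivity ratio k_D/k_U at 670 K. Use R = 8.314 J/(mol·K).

0.0992

With equal orders, S_{D/U} = k_D/k_U = (A_D/A_U)·exp[(E_U−E_D)/(RT)].
(E_U−E_D)/(RT) = (31.7−53.7)×10³/(8.314×670) = -22000/5570 = -3.949.
k_D/k_U = (4.56×10^5/88600)·exp(-3.949) = 5.147 × 0.01927 = 0.0992.
Since E_D > E_U, raising the temperature improves selectivity toward D.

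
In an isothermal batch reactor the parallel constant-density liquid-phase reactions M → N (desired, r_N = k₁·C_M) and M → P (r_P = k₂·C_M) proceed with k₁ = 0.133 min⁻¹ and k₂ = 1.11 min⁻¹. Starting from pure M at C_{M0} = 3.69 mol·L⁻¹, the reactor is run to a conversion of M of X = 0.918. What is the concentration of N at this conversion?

0.362 mol·L⁻¹

C_M = C_{M0}(1−X) = 0.3026 mol·L⁻¹.
Both paths are first order in M, so the instantaneous fraction to N is constant: dC_N/d(−C_M) = k₁/(k₁+k₂) = 0.1070.
C_N = 0.1070·(C_{M0}−C_M) = 0.1070×3.387 = 0.362 mol·L⁻¹.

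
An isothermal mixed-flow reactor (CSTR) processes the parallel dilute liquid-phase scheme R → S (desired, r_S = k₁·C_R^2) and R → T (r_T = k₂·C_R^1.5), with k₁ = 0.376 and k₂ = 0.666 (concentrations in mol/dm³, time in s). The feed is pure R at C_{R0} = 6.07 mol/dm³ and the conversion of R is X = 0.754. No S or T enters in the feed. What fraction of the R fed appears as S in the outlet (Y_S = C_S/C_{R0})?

0.308

Exit C_R = C_{R0}(1−X) = 6.07×0.246 = 1.493 mol/dm³.
A CSTR operates uniformly at the exit composition, giving r_S = 0.8384 and r_T = 1.215 (each k·C_R^n at C_R = 1.493).
Fraction of consumed R going to S: r_S/(r_S+r_T) = 0.4082.
C_S = 0.4082·C_{R0}·X = 0.4082×6.07×0.754 = 1.87 mol/dm³; Y_S = C_S/C_{R0} = 0.308.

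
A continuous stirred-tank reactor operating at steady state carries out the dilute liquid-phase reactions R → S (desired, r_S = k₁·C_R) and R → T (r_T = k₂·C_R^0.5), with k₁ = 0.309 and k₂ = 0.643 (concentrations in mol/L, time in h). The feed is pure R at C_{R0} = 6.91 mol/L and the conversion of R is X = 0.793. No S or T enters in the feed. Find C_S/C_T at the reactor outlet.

Exit C_R = C_{R0}(1−X) = 6.91×0.207 = 1.430 mol/L.
In a CSTR the entire volume is at exit conditions, so r_S = 0.309×1.430 = 0.4420 and r_T = 0.643×1.430^0.5 = 0.7690.
Overall selectivity = C_S/C_T = r_Sτ/(r_Tτ) = r_S/r_T = 0.575.

0.575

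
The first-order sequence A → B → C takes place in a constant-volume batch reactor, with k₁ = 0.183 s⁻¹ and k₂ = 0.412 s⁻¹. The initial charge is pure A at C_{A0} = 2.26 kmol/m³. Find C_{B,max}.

0.525 kmol/m³

Evaluating C_B at t_opt = ln(k₂/k₁)/(k₂−k₁) gives C_{B,max}/C_{A0} = (k₁/k₂)^[k₂/(k₂−k₁)].
= (0.183/0.412)^(0.412/(0.412−0.183)) = (0.4442)^(1.799) = 0.2322.
C_{B,max} = 0.2322×2.26 = 0.525 kmol/m³.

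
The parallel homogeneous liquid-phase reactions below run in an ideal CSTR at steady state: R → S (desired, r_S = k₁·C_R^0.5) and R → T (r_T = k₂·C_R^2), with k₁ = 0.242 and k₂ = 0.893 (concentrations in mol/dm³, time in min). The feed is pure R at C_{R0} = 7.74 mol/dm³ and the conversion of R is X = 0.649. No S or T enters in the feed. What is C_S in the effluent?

0.287 mol/dm³

Exit C_R = C_{R0}(1−X) = 7.74×0.351 = 2.717 mol/dm³.
In a CSTR the entire volume is at exit conditions, so r_S = 0.242×2.717^0.5 = 0.3989 and r_T = 0.893×2.717^2 = 6.591.
Fraction of consumed R going to S: r_S/(r_S+r_T) = 0.05707.
C_S = 0.05707·C_{R0}·X = 0.05707×7.74×0.649 = 0.287 mol/dm³.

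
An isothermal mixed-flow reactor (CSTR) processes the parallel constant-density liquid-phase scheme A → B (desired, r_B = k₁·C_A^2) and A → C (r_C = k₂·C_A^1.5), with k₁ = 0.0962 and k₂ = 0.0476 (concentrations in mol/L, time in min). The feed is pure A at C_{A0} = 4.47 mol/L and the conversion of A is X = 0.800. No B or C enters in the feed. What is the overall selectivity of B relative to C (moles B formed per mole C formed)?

1.91

Exit C_A = C_{A0}(1−X) = 4.47×0.200 = 0.8940 mol/L.
Rates in a CSTR are evaluated at the outlet concentration: r_B = 0.0962×0.8940^2 = 0.07689, r_C = 0.0476×0.8940^1.5 = 0.04024.
Overall selectivity = C_B/C_C = r_Bτ/(r_Cτ) = r_B/r_C = 1.91.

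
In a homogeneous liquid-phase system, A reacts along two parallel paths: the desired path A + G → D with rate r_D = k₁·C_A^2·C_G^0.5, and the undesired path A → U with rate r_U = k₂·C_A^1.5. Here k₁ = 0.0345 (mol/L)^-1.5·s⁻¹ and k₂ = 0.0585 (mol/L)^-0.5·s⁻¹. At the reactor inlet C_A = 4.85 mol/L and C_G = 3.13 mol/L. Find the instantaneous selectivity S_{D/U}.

S_{D/U} = r_D/r_U = (k₁·C_A^2·C_G^0.5)/(k₂·C_A^1.5) = (k₁/k₂)·C_A^0.5·C_G^0.5.
= (0.0345×4.850^2×3.130^0.5) / (0.0585×4.850^1.5) = 1.436/0.6248 = 2.30.

2.30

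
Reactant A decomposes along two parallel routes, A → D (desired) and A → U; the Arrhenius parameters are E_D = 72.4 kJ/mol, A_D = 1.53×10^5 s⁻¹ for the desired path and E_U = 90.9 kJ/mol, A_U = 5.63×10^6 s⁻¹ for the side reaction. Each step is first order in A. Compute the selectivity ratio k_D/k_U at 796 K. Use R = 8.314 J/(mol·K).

k_D/k_U = (A_D/A_U)·exp[−(E_D−E_U)/(RT)] = (A_D/A_U)·exp[(E_U−E_D)/(RT)].
(E_U−E_D)/(RT) = (90.9−72.4)×10³/(8.314×796) = 18500/6618 = 2.795.
k_D/k_U = (1.53×10^5/5.63×10^6)·exp(2.795) = 0.02718 × 16.37 = 0.445.

0.445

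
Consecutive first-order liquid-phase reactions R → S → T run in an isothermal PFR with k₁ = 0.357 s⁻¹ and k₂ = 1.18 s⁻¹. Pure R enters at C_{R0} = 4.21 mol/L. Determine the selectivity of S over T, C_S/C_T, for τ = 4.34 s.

Solving the coupled first-order balances gives C_S(τ) = [k₁/(k₂−k₁)]·C_{R0}·(e^(−k₁τ) − e^(−k₂τ)).
e^(−k₁τ) = e^(−0.357×4.34) = e^(−1.549) = 0.2124; e^(−k₂τ) = e^(−5.121) = 0.005969.
C_S = 0.357×4.21/(1.18−0.357) × (0.2124−0.005969) = 1.826×0.2064 = 0.3769 mol/L.
C_R = C_{R0}e^(−k₁τ) = 0.8941 mol/L, so C_T = C_{R0}−C_R−C_S = 2.939 mol/L; C_S/C_T = 0.128.

0.128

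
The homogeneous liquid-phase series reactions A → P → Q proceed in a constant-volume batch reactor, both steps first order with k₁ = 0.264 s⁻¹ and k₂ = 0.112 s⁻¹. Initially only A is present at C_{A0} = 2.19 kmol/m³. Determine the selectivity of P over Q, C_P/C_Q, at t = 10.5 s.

0.837

For first-order series with pure A initially, C_P(t) = k₁C_{A0}/(k₂−k₁)·(e^(−k₁t) − e^(−k₂t)).
e^(−k₁t) = e^(−0.264×10.5) = e^(−2.772) = 0.06254; e^(−k₂t) = e^(−1.176) = 0.3085.
C_P = 0.264×2.19/(0.112−0.264) × (0.06254−0.3085) = (-3.804)×(-0.2460) = 0.9356 kmol/m³.
C_A = C_{A0}e^(−k₁t) = 0.1370 kmol/m³, so C_Q = C_{A0}−C_A−C_P = 1.117 kmol/m³; C_P/C_Q = 0.837.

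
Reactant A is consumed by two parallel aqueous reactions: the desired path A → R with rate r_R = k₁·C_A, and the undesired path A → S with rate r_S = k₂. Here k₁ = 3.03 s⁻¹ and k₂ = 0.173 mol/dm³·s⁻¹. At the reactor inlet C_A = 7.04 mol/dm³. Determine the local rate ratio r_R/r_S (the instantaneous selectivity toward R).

123

S_{R/S} = r_R/r_S = (k₁·C_A)/(k₂) = (k₁/k₂)·C_A.
= (3.03×7.040) / (0.173) = 21.33/0.1730 = 123.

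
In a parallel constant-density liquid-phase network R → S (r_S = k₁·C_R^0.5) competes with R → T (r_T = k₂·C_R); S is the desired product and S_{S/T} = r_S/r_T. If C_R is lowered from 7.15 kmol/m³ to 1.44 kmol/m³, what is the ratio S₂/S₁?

S_{S/T} = (k₁/k₂)·C_R^-0.5, so S₂/S₁ = (C_{R,2}/C_{R,1})^-0.5.
= (1.44/7.15)^(-0.5) = (0.2014)^(-0.5) = 2.23.
Selectivity toward S rises as C_R falls — low-concentration operation is favoured.

2.23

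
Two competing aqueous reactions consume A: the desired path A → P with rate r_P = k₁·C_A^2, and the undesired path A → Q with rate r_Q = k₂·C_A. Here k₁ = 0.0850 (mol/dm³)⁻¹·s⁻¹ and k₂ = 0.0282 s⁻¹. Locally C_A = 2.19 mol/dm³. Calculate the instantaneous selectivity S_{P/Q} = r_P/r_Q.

6.60

S_{P/Q} = r_P/r_Q = (k₁·C_A^2)/(k₂·C_A) = (k₁/k₂)·C_A.
= (0.0850×2.190^2) / (0.0282×2.190) = 0.4077/0.06176 = 6.60.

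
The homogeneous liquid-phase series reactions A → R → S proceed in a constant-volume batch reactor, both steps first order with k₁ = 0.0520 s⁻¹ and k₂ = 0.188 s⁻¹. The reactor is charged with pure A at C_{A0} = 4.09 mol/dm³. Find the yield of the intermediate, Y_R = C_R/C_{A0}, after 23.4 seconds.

0.109

Solving the coupled first-order balances gives C_R(t) = [k₁/(k₂−k₁)]·C_{A0}·(e^(−k₁t) − e^(−k₂t)).
e^(−k₁t) = e^(−0.0520×23.4) = e^(−1.217) = 0.2962; e^(−k₂t) = e^(−4.399) = 0.01229.
C_R = 0.0520×4.09/(0.188−0.0520) × (0.2962−0.01229) = 1.564×0.2839 = 0.4440 mol/dm³.
Y_R = C_R/C_{A0} = 0.4440/4.09 = 0.109.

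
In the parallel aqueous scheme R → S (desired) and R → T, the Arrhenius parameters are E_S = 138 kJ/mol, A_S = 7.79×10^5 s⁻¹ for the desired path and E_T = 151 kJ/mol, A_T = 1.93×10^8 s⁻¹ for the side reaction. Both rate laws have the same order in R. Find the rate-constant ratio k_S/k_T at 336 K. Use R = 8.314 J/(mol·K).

k_S/k_T = (A_S/A_T)·exp[−(E_S−E_T)/(RT)] = (A_S/A_T)·exp[(E_T−E_S)/(RT)].
(E_T−E_S)/(RT) = (151−138)×10³/(8.314×336) = 13000/2794 = 4.654.
k_S/k_T = (7.79×10^5/1.93×10^8)·exp(4.654) = 0.004036 × 105.0 = 0.424.

0.424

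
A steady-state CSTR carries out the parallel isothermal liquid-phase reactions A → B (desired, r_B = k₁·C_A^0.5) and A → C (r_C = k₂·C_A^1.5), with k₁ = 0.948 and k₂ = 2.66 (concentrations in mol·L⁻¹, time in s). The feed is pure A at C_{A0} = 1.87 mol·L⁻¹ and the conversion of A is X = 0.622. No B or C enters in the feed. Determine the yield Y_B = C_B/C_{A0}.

Exit C_A = C_{A0}(1−X) = 1.87×0.378 = 0.7069 mol·L⁻¹.
A CSTR operates uniformly at the exit composition, giving r_B = 0.7970 and r_C = 1.581 (each k·C_A^n at C_A = 0.7069).
Fraction of consumed A going to B: r_B/(r_B+r_C) = 0.3352.
C_B = 0.3352·C_{A0}·X = 0.3352×1.87×0.622 = 0.390 mol·L⁻¹; Y_B = C_B/C_{A0} = 0.208.

0.208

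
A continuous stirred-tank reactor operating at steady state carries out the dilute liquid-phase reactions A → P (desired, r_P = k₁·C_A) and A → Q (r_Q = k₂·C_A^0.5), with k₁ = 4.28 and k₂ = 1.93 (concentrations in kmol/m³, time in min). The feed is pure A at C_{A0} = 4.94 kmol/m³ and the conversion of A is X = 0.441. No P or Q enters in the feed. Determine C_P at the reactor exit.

1.71 kmol/m³

Exit C_A = C_{A0}(1−X) = 4.94×0.559 = 2.761 kmol/m³.
In a CSTR the entire volume is at exit conditions, so r_P = 4.28×2.761 = 11.82 and r_Q = 1.93×2.761^0.5 = 3.207.
Fraction of consumed A going to P: r_P/(r_P+r_Q) = 0.7866.
C_P = 0.7866·C_{A0}·X = 0.7866×4.94×0.441 = 1.71 kmol/m³.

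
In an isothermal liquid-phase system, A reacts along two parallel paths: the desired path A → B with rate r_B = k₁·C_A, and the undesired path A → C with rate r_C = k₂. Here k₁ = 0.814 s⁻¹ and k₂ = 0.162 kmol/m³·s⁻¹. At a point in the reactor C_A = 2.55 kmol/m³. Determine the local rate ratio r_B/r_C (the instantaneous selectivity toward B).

S_{B/C} = r_B/r_C = (k₁·C_A)/(k₂) = (k₁/k₂)·C_A.
= (0.814×2.550) / (0.162) = 2.076/0.1620 = 12.8.

12.8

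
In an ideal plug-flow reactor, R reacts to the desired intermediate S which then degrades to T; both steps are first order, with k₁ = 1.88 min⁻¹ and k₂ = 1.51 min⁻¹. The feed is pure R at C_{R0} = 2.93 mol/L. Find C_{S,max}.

Evaluating C_S at τ_opt = ln(k₂/k₁)/(k₂−k₁) gives C_{S,max}/C_{R0} = (k₁/k₂)^[k₂/(k₂−k₁)].
= (1.88/1.51)^(1.51/(1.51−1.88)) = (1.245)^(-4.081) = 0.4088.
C_{S,max} = 0.4088×2.93 = 1.20 mol/L.

1.20 mol/L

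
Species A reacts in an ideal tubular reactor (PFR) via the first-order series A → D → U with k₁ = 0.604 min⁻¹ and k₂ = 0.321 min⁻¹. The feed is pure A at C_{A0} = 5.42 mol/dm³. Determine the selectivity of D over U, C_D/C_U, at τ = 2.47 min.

For first-order series with pure A initially, C_D(τ) = k₁C_{A0}/(k₂−k₁)·(e^(−k₁τ) − e^(−k₂τ)).
e^(−k₁τ) = e^(−0.604×2.47) = e^(−1.492) = 0.2249; e^(−k₂τ) = e^(−0.7929) = 0.4525.
C_D = 0.604×5.42/(0.321−0.604) × (0.2249−0.4525) = (-11.57)×(-0.2276) = 2.633 mol/dm³.
C_A = C_{A0}e^(−k₁τ) = 1.219 mol/dm³, so C_U = C_{A0}−C_A−C_D = 1.568 mol/dm³; C_D/C_U = 1.68.

1.68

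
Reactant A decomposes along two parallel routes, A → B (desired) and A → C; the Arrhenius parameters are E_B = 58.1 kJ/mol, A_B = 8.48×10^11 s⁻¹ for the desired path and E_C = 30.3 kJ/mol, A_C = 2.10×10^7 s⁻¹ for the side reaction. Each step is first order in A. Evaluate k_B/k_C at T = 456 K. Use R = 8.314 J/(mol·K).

26.4

With equal orders, S_{B/C} = k_B/k_C = (A_B/A_C)·exp[(E_C−E_B)/(RT)].
(E_C−E_B)/(RT) = (30.3−58.1)×10³/(8.314×456) = -27800/3791 = -7.333.
k_B/k_C = (8.48×10^11/2.10×10^7)·exp(-7.333) = 40381 × 6.537×10^-4 = 26.4.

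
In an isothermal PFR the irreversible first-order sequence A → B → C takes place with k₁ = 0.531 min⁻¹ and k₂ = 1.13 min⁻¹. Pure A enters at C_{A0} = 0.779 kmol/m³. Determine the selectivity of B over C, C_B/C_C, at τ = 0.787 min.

1.80

Solving the coupled first-order balances gives C_B(τ) = [k₁/(k₂−k₁)]·C_{A0}·(e^(−k₁τ) − e^(−k₂τ)).
e^(−k₁τ) = e^(−0.531×0.787) = e^(−0.4179) = 0.6584; e^(−k₂τ) = e^(−0.8893) = 0.4109.
C_B = 0.531×0.779/(1.13−0.531) × (0.6584−0.4109) = 0.6906×0.2475 = 0.1709 kmol/m³.
C_A = C_{A0}e^(−k₁τ) = 0.5129 kmol/m³, so C_C = C_{A0}−C_A−C_B = 0.09517 kmol/m³; C_B/C_C = 1.80.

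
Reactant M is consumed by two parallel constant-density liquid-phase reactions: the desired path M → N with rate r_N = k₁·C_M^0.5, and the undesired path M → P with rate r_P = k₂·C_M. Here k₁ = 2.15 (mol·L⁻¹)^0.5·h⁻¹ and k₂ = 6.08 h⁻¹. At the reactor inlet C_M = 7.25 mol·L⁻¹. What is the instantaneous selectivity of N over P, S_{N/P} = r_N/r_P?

S_{N/P} = r_N/r_P = (k₁·C_M^0.5)/(k₂·C_M) = (k₁/k₂)·C_M^-0.5.
= (2.15×7.250^0.5) / (6.08×7.250) = 5.789/44.08 = 0.131.
The undesired path is higher order in M, so low C_M (CSTR or dilute feed) favours N.

0.131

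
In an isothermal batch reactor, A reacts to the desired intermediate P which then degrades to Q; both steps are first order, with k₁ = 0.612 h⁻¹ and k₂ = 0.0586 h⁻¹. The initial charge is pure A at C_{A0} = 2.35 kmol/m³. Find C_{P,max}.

1.83 kmol/m³

Evaluating C_P at t_opt = ln(k₂/k₁)/(k₂−k₁) gives C_{P,max}/C_{A0} = (k₁/k₂)^[k₂/(k₂−k₁)].
= (0.612/0.0586)^(0.0586/(0.0586−0.612)) = (10.44)^(-0.1059) = 0.7800.
C_{P,max} = 0.7800×2.35 = 1.83 kmol/m³.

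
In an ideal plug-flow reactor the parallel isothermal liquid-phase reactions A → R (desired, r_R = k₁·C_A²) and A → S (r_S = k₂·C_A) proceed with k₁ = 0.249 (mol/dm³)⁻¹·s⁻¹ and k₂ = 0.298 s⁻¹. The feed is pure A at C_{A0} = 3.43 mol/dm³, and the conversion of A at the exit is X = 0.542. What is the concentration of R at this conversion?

C_A = C_{A0}(1−X) = 1.571 mol/dm³.
Along a PFR/batch, dC_S/dC_A = −r_S/(r_R+r_S) = −k₂/(k₂+k₁·C_A).
Integrating from C_{A0} to C_A: C_S = (0.298/0.249)·ln[(0.298+0.249·3.43)/(0.298+0.249·1.57)] = 1.197·ln(1.152/0.6892) = 0.6150 mol/dm³.
Then C_R = (C_{A0}−C_A) − C_S = 1.859 − 0.6150 = 1.244 mol/dm³.

1.24 mol/dm³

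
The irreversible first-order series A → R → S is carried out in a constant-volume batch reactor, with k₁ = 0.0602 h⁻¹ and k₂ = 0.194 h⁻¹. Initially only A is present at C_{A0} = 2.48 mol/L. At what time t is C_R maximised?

8.75 h

Setting dC_R/dt = 0 gives t_opt = ln(k₂/k₁)/(k₂−k₁).
= ln(0.194/0.0602)/(0.194−0.0602) = ln(3.223)/0.1338 = 1.170/0.1338 = 8.75 h.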